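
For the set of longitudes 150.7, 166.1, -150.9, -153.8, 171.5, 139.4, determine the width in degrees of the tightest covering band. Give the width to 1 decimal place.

69.7°

Sort the longitudes: -153.8°, -150.9°, +139.4°, +150.7°, +166.1°, +171.5°.
Eastward gaps between consecutive values (wrapping around): 2.9°, 290.3°, 11.3°, 15.4°, 5.4°, 34.7°.
Largest gap = 290.3° ⇒ minimal covering band is its complement: 360° − 290.3° = 69.7°.
Band runs from +139.4° eastward to -150.9°, crossing the antimeridian.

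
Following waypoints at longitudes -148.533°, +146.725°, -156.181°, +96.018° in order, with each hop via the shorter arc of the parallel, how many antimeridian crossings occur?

3

Leg 1: -148.533° → +146.725°, shortest Δλ = -64.742° (west) — crosses 180°.
Leg 2: +146.725° → -156.181°, shortest Δλ = 57.094° (east) — crosses 180°.
Leg 3: -156.181° → +96.018°, shortest Δλ = -107.801° (west) — crosses 180°.
Total crossings: 3.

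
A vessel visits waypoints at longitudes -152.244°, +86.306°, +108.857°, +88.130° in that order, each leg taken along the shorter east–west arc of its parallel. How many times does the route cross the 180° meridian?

Leg 1: -152.244° → +86.306°, shortest Δλ = -121.45° (west) — crosses 180°.
Leg 2: +86.306° → +108.857°, shortest Δλ = 22.551° (east) — does not cross 180°.
Leg 3: +108.857° → +88.130°, shortest Δλ = -20.727° (west) — does not cross 180°.
Total crossings: 1.

1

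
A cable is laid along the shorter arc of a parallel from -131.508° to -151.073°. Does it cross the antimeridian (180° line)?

Signed shortest Δλ = ((-151.073 − -131.508 + 180) mod 360) − 180 = -19.565°.
Going west by 19.565° from -131.508° reaches -151.073° without touching 180°.

No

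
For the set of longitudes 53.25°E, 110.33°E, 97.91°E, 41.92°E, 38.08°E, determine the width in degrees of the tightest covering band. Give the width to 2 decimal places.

Sort the longitudes: +38.08°, +41.92°, +53.25°, +97.91°, +110.33°.
Eastward gaps between consecutive values (wrapping around): 3.84°, 11.33°, 44.66°, 12.42°, 287.75°.
Largest gap = 287.75° ⇒ minimal covering band is its complement: 360° − 287.75° = 72.25°.
Band runs from +38.08° eastward to +110.33°.

72.25°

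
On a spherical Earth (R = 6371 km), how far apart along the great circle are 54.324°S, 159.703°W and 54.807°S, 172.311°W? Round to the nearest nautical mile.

Δλ = -172.311 − -159.703 = -12.608°.
Δφ = -54.807 − -54.324 = -0.483°.
a = sin²(Δφ/2) + cos φ₁ · cos φ₂ · sin²(Δλ/2) = 0.004070.
c = 2·atan2(√a, √(1−a)) = 0.12768 rad → d = 6371·c ≈ 813.48 km ≈ 439.24 nmi.

439 nmi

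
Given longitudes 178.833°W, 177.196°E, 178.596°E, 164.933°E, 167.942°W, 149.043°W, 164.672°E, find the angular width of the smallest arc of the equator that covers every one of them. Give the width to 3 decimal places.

Sort the longitudes: -178.833°, -167.942°, -149.043°, +164.672°, +164.933°, +177.196°, +178.596°.
Eastward gaps between consecutive values (wrapping around): 10.891°, 18.899°, 313.715°, 0.261°, 12.263°, 1.400°, 2.571°.
Largest gap = 313.715° ⇒ minimal covering band is its complement: 360° − 313.715° = 46.285°.
Band runs from +164.672° eastward to -149.043°, crossing the antimeridian.

46.285°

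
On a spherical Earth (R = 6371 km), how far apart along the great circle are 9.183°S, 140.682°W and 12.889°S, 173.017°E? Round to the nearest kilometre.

Δλ = 173.017 − -140.682 = 313.699°; wrapped into (−180°, 180°]: -46.301°.
Δφ = -12.889 − -9.183 = -3.706°.
a = sin²(Δφ/2) + cos φ₁ · cos φ₂ · sin²(Δλ/2) = 0.149785.
c = 2·atan2(√a, √(1−a)) = 0.79480 rad → d = 6371·c ≈ 5063.65 km.

5064 km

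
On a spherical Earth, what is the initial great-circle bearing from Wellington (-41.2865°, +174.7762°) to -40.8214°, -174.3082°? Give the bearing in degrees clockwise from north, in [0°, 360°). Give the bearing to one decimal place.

Δλ = -174.3082 − 174.7762 = -349.0844°; wrapped into (−180°, 180°]: 10.9156°.
θ = atan2( sin Δλ · cos φ₂ , cos φ₁ · sin φ₂ − sin φ₁ · cos φ₂ · cos Δλ )
  = atan2(0.14330, -0.00092) = 90.367° → normalised to [0°, 360°): 90.367°.

90.4°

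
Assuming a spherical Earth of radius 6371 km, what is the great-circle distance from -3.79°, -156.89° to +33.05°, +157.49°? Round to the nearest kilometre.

6306 km

Δλ = 157.49 − -156.89 = 314.38°; wrapped into (−180°, 180°]: -45.62°.
Δφ = 33.05 − -3.79 = 36.84°.
a = sin²(Δφ/2) + cos φ₁ · cos φ₂ · sin²(Δλ/2) = 0.225543.
c = 2·atan2(√a, √(1−a)) = 0.98973 rad → d = 6371·c ≈ 6305.58 km.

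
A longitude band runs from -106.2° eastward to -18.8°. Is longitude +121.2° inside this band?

No

Band width going east from -106.2° to -18.8°: ((-18.8 − -106.2) mod 360) = 87.4°.
Offset of +121.2° east of the west edge: ((121.2 − -106.2) mod 360) = 227.4°.
227.4° > 87.4° ⇒ outside.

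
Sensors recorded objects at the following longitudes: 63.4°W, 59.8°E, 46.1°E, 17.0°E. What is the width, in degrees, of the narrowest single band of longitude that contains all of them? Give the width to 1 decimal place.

123.2°

Sort the longitudes: -63.4°, +17.0°, +46.1°, +59.8°.
Eastward gaps between consecutive values (wrapping around): 80.4°, 29.1°, 13.7°, 236.8°.
Largest gap = 236.8° ⇒ minimal covering band is its complement: 360° − 236.8° = 123.2°.
Band runs from -63.4° eastward to +59.8°.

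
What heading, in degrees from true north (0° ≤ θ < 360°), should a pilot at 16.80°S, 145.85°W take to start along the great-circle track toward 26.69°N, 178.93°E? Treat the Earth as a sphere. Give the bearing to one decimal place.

Δλ = 178.93 − -145.85 = 324.78°; wrapped into (−180°, 180°]: -35.22°.
θ = atan2( sin Δλ · cos φ₂ , cos φ₁ · sin φ₂ − sin φ₁ · cos φ₂ · cos Δλ )
  = atan2(-0.51527, 0.64096) = -38.796° → normalised to [0°, 360°): 321.204°.

321.2°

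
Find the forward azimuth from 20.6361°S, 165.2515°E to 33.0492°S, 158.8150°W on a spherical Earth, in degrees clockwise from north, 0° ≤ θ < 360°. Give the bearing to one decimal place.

118.9°

Δλ = -158.8150 − 165.2515 = -324.0665°; wrapped into (−180°, 180°]: 35.9335°.
θ = atan2( sin Δλ · cos φ₂ , cos φ₁ · sin φ₂ − sin φ₁ · cos φ₂ · cos Δλ )
  = atan2(0.49190, -0.27118) = 118.867° → normalised to [0°, 360°): 118.867°.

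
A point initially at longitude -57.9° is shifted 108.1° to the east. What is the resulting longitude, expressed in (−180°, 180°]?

+50.2°

Start at -57.9°; shift +108.1° → +50.2°.
+50.2° already lies in (−180°, 180°].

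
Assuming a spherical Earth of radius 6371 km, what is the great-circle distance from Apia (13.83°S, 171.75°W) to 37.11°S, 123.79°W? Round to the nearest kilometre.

5392 km

Δλ = -123.79 − -171.75 = 47.96°.
Δφ = -37.11 − -13.83 = -23.28°.
a = sin²(Δφ/2) + cos φ₁ · cos φ₂ · sin²(Δλ/2) = 0.168613.
c = 2·atan2(√a, √(1−a)) = 0.84628 rad → d = 6371·c ≈ 5391.64 km.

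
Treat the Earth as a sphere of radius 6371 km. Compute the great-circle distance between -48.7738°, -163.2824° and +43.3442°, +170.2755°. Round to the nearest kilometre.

Δλ = 170.2755 − -163.2824 = 333.5579°; wrapped into (−180°, 180°]: -26.4421°.
Δφ = 43.3442 − -48.7738 = 92.1180°.
a = sin²(Δφ/2) + cos φ₁ · cos φ₂ · sin²(Δλ/2) = 0.543549.
c = 2·atan2(√a, √(1−a)) = 1.65800 rad → d = 6371·c ≈ 10563.14 km.

10563 km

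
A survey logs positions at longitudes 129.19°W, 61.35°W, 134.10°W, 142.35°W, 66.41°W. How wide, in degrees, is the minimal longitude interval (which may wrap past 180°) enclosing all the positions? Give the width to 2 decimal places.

Sort the longitudes: -142.35°, -134.10°, -129.19°, -66.41°, -61.35°.
Eastward gaps between consecutive values (wrapping around): 8.25°, 4.91°, 62.78°, 5.06°, 279.00°.
Largest gap = 279.00° ⇒ minimal covering band is its complement: 360° − 279.00° = 81.00°.
Band runs from -142.35° eastward to -61.35°.

81.00°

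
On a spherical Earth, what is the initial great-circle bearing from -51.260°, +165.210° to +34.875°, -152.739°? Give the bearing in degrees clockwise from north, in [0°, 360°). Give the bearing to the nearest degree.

33°

Δλ = -152.739 − 165.210 = -317.949°; wrapped into (−180°, 180°]: 42.051°.
θ = atan2( sin Δλ · cos φ₂ , cos φ₁ · sin φ₂ − sin φ₁ · cos φ₂ · cos Δλ )
  = atan2(0.54950, 0.83298) = 33.412° → normalised to [0°, 360°): 33.412°.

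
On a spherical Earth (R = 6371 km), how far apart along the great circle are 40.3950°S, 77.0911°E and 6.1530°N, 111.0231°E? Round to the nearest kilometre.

6230 km

Δλ = 111.0231 − 77.0911 = 33.9320°.
Δφ = 6.1530 − -40.3950 = 46.5480°.
a = sin²(Δφ/2) + cos φ₁ · cos φ₂ · sin²(Δλ/2) = 0.220603.
c = 2·atan2(√a, √(1−a)) = 0.97786 rad → d = 6371·c ≈ 6229.98 km.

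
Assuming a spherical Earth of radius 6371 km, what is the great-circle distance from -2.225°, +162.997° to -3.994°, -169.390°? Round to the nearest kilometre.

Δλ = -169.390 − 162.997 = -332.387°; wrapped into (−180°, 180°]: 27.613°.
Δφ = -3.994 − -2.225 = -1.769°.
a = sin²(Δφ/2) + cos φ₁ · cos φ₂ · sin²(Δλ/2) = 0.057008.
c = 2·atan2(√a, √(1−a)) = 0.48218 rad → d = 6371·c ≈ 3072.00 km.

3072 km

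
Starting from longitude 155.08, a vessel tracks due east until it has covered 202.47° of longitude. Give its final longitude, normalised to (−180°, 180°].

-2.45°

Start at +155.08°; shift +202.47° → +357.55°.
+357.55° lies outside (−180°, 180°]; subtract 360° → -2.45°.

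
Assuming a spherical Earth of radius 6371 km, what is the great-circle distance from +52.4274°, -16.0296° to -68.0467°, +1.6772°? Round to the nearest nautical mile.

7277 nmi

Δλ = 1.6772 − -16.0296 = 17.7068°.
Δφ = -68.0467 − 52.4274 = -120.4741°.
a = sin²(Δφ/2) + cos φ₁ · cos φ₂ · sin²(Δλ/2) = 0.758974.
c = 2·atan2(√a, √(1−a)) = 2.11525 rad → d = 6371·c ≈ 13476.24 km ≈ 7276.59 nmi.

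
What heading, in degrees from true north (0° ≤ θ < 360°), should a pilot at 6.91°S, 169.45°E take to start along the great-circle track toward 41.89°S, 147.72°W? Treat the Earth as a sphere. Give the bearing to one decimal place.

Δλ = -147.72 − 169.45 = -317.17°; wrapped into (−180°, 180°]: 42.83°.
θ = atan2( sin Δλ · cos φ₂ , cos φ₁ · sin φ₂ − sin φ₁ · cos φ₂ · cos Δλ )
  = atan2(0.50608, -0.59717) = 139.720° → normalised to [0°, 360°): 139.720°.

139.7°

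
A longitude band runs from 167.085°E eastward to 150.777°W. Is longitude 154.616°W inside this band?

Yes

Band width going east from +167.085° to -150.777°: ((-150.777 − 167.085) mod 360) = 42.138°.
Offset of -154.616° east of the west edge: ((-154.616 − 167.085) mod 360) = 38.299°.
38.299° ≤ 42.138° ⇒ inside.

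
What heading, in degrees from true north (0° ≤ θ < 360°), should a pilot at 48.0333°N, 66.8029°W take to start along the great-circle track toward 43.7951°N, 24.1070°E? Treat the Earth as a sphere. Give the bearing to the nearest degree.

57°

Δλ = 24.1070 − -66.8029 = 90.9099°.
θ = atan2( sin Δλ · cos φ₂ , cos φ₁ · sin φ₂ − sin φ₁ · cos φ₂ · cos Δλ )
  = atan2(0.72173, 0.47132) = 56.854° → normalised to [0°, 360°): 56.854°.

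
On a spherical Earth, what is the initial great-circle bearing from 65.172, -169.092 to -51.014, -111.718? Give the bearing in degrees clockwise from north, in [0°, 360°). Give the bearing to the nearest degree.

140°

Δλ = -111.718 − -169.092 = 57.374°.
θ = atan2( sin Δλ · cos φ₂ , cos φ₁ · sin φ₂ − sin φ₁ · cos φ₂ · cos Δλ )
  = atan2(0.52986, -0.63423) = 140.123° → normalised to [0°, 360°): 140.123°.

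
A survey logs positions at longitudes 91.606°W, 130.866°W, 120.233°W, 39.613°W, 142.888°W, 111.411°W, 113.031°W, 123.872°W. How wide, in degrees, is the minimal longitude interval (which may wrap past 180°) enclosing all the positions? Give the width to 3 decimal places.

Sort the longitudes: -142.888°, -130.866°, -123.872°, -120.233°, -113.031°, -111.411°, -91.606°, -39.613°.
Eastward gaps between consecutive values (wrapping around): 12.022°, 6.994°, 3.639°, 7.202°, 1.620°, 19.805°, 51.993°, 256.725°.
Largest gap = 256.725° ⇒ minimal covering band is its complement: 360° − 256.725° = 103.275°.
Band runs from -142.888° eastward to -39.613°.

103.275°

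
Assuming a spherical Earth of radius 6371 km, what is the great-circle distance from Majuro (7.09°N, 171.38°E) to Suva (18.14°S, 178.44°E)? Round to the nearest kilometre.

Δλ = 178.44 − 171.38 = 7.06°.
Δφ = -18.14 − 7.09 = -25.23°.
a = sin²(Δφ/2) + cos φ₁ · cos φ₂ · sin²(Δλ/2) = 0.051273.
c = 2·atan2(√a, √(1−a)) = 0.45683 rad → d = 6371·c ≈ 2910.48 km.

2910 km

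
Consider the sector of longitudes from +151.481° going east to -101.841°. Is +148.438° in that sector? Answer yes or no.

Band width going east from +151.481° to -101.841°: ((-101.841 − 151.481) mod 360) = 106.678°.
Offset of +148.438° east of the west edge: ((148.438 − 151.481) mod 360) = 356.957°.
356.957° > 106.678° ⇒ outside.

No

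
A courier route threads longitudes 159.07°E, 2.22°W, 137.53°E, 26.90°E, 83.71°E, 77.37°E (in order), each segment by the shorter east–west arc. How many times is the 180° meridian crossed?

Leg 1: +159.07° → -2.22°, shortest Δλ = -161.29° (west) — does not cross 180°.
Leg 2: -2.22° → +137.53°, shortest Δλ = 139.75° (east) — does not cross 180°.
Leg 3: +137.53° → +26.90°, shortest Δλ = -110.63° (west) — does not cross 180°.
Leg 4: +26.90° → +83.71°, shortest Δλ = 56.81° (east) — does not cross 180°.
Leg 5: +83.71° → +77.37°, shortest Δλ = -6.34° (west) — does not cross 180°.
Total crossings: 0.

0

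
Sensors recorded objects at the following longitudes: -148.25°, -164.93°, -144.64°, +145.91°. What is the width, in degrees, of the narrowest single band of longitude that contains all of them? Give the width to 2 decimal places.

Sort the longitudes: -164.93°, -148.25°, -144.64°, +145.91°.
Eastward gaps between consecutive values (wrapping around): 16.68°, 3.61°, 290.55°, 49.16°.
Largest gap = 290.55° ⇒ minimal covering band is its complement: 360° − 290.55° = 69.45°.
Band runs from +145.91° eastward to -144.64°, crossing the antimeridian.

69.45°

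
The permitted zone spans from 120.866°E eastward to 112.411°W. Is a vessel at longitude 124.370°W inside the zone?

Band width going east from +120.866° to -112.411°: ((-112.411 − 120.866) mod 360) = 126.723°.
Offset of -124.370° east of the west edge: ((-124.370 − 120.866) mod 360) = 114.764°.
114.764° ≤ 126.723° ⇒ inside.

Yes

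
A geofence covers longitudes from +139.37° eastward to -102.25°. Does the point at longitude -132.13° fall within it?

Yes

Band width going east from +139.37° to -102.25°: ((-102.25 − 139.37) mod 360) = 118.38°.
Offset of -132.13° east of the west edge: ((-132.13 − 139.37) mod 360) = 88.50°.
88.50° ≤ 118.38° ⇒ inside.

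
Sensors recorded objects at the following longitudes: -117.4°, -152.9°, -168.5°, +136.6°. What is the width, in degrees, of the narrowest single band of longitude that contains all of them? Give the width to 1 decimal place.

106.0°

Sort the longitudes: -168.5°, -152.9°, -117.4°, +136.6°.
Eastward gaps between consecutive values (wrapping around): 15.6°, 35.5°, 254.0°, 54.9°.
Largest gap = 254.0° ⇒ minimal covering band is its complement: 360° − 254.0° = 106.0°.
Band runs from +136.6° eastward to -117.4°, crossing the antimeridian.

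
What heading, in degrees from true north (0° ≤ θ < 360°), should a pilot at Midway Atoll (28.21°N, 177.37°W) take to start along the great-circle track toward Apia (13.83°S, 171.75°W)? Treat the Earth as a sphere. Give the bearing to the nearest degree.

Δλ = -171.75 − -177.37 = 5.62°.
θ = atan2( sin Δλ · cos φ₂ , cos φ₁ · sin φ₂ − sin φ₁ · cos φ₂ · cos Δλ )
  = atan2(0.09509, -0.66744) = 171.892° → normalised to [0°, 360°): 171.892°.

172°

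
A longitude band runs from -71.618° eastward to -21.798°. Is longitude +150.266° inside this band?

No

Band width going east from -71.618° to -21.798°: ((-21.798 − -71.618) mod 360) = 49.820°.
Offset of +150.266° east of the west edge: ((150.266 − -71.618) mod 360) = 221.884°.
221.884° > 49.820° ⇒ outside.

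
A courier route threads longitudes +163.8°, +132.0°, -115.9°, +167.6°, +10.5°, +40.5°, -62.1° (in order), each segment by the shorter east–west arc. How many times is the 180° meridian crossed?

2

Leg 1: +163.8° → +132.0°, shortest Δλ = -31.8° (west) — does not cross 180°.
Leg 2: +132.0° → -115.9°, shortest Δλ = 112.1° (east) — crosses 180°.
Leg 3: -115.9° → +167.6°, shortest Δλ = -76.5° (west) — crosses 180°.
Leg 4: +167.6° → +10.5°, shortest Δλ = -157.1° (west) — does not cross 180°.
Leg 5: +10.5° → +40.5°, shortest Δλ = 30.0° (east) — does not cross 180°.
Leg 6: +40.5° → -62.1°, shortest Δλ = -102.6° (west) — does not cross 180°.
Total crossings: 2.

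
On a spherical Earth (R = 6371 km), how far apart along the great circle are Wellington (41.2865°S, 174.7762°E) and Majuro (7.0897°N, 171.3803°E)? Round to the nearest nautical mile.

Δλ = 171.3803 − 174.7762 = -3.3959°.
Δφ = 7.0897 − -41.2865 = 48.3762°.
a = sin²(Δφ/2) + cos φ₁ · cos φ₂ · sin²(Δλ/2) = 0.168536.
c = 2·atan2(√a, √(1−a)) = 0.84607 rad → d = 6371·c ≈ 5390.34 km ≈ 2910.55 nmi.

2911 nmi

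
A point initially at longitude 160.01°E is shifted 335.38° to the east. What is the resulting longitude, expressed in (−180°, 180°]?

Start at +160.01°; shift +335.38° → +495.39°.
+495.39° lies outside (−180°, 180°]; subtract 360° → +135.39°.

135.39°E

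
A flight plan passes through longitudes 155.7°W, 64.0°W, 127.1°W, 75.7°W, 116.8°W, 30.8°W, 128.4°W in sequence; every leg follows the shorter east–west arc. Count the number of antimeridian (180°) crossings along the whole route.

Leg 1: -155.7° → -64.0°, shortest Δλ = 91.7° (east) — does not cross 180°.
Leg 2: -64.0° → -127.1°, shortest Δλ = -63.1° (west) — does not cross 180°.
Leg 3: -127.1° → -75.7°, shortest Δλ = 51.4° (east) — does not cross 180°.
Leg 4: -75.7° → -116.8°, shortest Δλ = -41.1° (west) — does not cross 180°.
Leg 5: -116.8° → -30.8°, shortest Δλ = 86.0° (east) — does not cross 180°.
Leg 6: -30.8° → -128.4°, shortest Δλ = -97.6° (west) — does not cross 180°.
Total crossings: 0.

0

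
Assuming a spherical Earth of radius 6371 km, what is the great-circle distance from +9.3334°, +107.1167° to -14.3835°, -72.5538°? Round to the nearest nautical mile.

10503 nmi

Δλ = -72.5538 − 107.1167 = -179.6705°.
Δφ = -14.3835 − 9.3334 = -23.7169°.
a = sin²(Δφ/2) + cos φ₁ · cos φ₂ · sin²(Δλ/2) = 0.998051.
c = 2·atan2(√a, √(1−a)) = 3.05327 rad → d = 6371·c ≈ 19452.40 km ≈ 10503.45 nmi.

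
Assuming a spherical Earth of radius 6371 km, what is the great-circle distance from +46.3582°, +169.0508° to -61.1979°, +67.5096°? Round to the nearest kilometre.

Δλ = 67.5096 − 169.0508 = -101.5412°.
Δφ = -61.1979 − 46.3582 = -107.5561°.
a = sin²(Δφ/2) + cos φ₁ · cos φ₂ · sin²(Δλ/2) = 0.850334.
c = 2·atan2(√a, √(1−a)) = 2.34713 rad → d = 6371·c ≈ 14953.56 km.

14954 km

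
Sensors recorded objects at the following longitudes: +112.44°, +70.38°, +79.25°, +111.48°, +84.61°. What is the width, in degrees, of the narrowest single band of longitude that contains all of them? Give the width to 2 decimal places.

42.06°

Sort the longitudes: +70.38°, +79.25°, +84.61°, +111.48°, +112.44°.
Eastward gaps between consecutive values (wrapping around): 8.87°, 5.36°, 26.87°, 0.96°, 317.94°.
Largest gap = 317.94° ⇒ minimal covering band is its complement: 360° − 317.94° = 42.06°.
Band runs from +70.38° eastward to +112.44°.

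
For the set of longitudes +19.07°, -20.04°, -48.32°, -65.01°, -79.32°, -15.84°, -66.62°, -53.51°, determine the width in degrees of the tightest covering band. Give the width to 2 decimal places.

Sort the longitudes: -79.32°, -66.62°, -65.01°, -53.51°, -48.32°, -20.04°, -15.84°, +19.07°.
Eastward gaps between consecutive values (wrapping around): 12.70°, 1.61°, 11.50°, 5.19°, 28.28°, 4.20°, 34.91°, 261.61°.
Largest gap = 261.61° ⇒ minimal covering band is its complement: 360° − 261.61° = 98.39°.
Band runs from -79.32° eastward to +19.07°.

98.39°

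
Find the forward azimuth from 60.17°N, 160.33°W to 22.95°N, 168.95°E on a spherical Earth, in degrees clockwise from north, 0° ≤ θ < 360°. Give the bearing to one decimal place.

Δλ = 168.95 − -160.33 = 329.28°; wrapped into (−180°, 180°]: -30.72°.
θ = atan2( sin Δλ · cos φ₂ , cos φ₁ · sin φ₂ − sin φ₁ · cos φ₂ · cos Δλ )
  = atan2(-0.47041, -0.49278) = -136.331° → normalised to [0°, 360°): 223.669°.

223.7°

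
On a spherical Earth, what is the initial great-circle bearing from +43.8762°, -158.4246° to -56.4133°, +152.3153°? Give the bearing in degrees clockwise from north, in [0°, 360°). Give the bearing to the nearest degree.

Δλ = 152.3153 − -158.4246 = 310.7399°; wrapped into (−180°, 180°]: -49.2601°.
θ = atan2( sin Δλ · cos φ₂ , cos φ₁ · sin φ₂ − sin φ₁ · cos φ₂ · cos Δλ )
  = atan2(-0.41915, -0.85073) = -153.771° → normalised to [0°, 360°): 206.229°.

206°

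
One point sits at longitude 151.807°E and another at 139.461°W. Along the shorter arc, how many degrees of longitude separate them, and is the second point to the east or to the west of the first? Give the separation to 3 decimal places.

Raw difference: -139.461 − 151.807 = -291.268°.
Normalise into (−180°, 180°]: -291.268° + 360° = 68.732°.
Positive ⇒ the second point lies to the east; separation 68.732°.

68.732° east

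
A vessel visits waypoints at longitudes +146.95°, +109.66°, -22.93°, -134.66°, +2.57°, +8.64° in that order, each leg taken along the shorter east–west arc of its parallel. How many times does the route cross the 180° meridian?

0

Leg 1: +146.95° → +109.66°, shortest Δλ = -37.29° (west) — does not cross 180°.
Leg 2: +109.66° → -22.93°, shortest Δλ = -132.59° (west) — does not cross 180°.
Leg 3: -22.93° → -134.66°, shortest Δλ = -111.73° (west) — does not cross 180°.
Leg 4: -134.66° → +2.57°, shortest Δλ = 137.23° (east) — does not cross 180°.
Leg 5: +2.57° → +8.64°, shortest Δλ = 6.07° (east) — does not cross 180°.
Total crossings: 0.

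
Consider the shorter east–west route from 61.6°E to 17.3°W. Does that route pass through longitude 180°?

Signed shortest Δλ = ((-17.3 − 61.6 + 180) mod 360) − 180 = -78.9°.
Going west by 78.9° from +61.6° reaches -17.3° without touching 180°.

No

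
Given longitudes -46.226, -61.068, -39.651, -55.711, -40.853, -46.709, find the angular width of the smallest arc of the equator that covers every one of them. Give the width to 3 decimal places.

21.417°

Sort the longitudes: -61.068°, -55.711°, -46.709°, -46.226°, -40.853°, -39.651°.
Eastward gaps between consecutive values (wrapping around): 5.357°, 9.002°, 0.483°, 5.373°, 1.202°, 338.583°.
Largest gap = 338.583° ⇒ minimal covering band is its complement: 360° − 338.583° = 21.417°.
Band runs from -61.068° eastward to -39.651°.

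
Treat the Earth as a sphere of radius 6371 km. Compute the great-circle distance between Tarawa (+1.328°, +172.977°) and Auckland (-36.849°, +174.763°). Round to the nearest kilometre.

Δλ = 174.763 − 172.977 = 1.786°.
Δφ = -36.849 − 1.328 = -38.177°.
a = sin²(Δφ/2) + cos φ₁ · cos φ₂ · sin²(Δλ/2) = 0.107142.
c = 2·atan2(√a, √(1−a)) = 0.66694 rad → d = 6371·c ≈ 4249.09 km.

4249 km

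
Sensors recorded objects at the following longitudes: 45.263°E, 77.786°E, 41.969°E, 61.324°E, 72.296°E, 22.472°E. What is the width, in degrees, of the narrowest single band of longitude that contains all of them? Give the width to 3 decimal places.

55.314°

Sort the longitudes: +22.472°, +41.969°, +45.263°, +61.324°, +72.296°, +77.786°.
Eastward gaps between consecutive values (wrapping around): 19.497°, 3.294°, 16.061°, 10.972°, 5.490°, 304.686°.
Largest gap = 304.686° ⇒ minimal covering band is its complement: 360° − 304.686° = 55.314°.
Band runs from +22.472° eastward to +77.786°.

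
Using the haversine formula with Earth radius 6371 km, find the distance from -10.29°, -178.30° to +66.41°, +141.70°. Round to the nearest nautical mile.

Δλ = 141.70 − -178.30 = 320.00°; wrapped into (−180°, 180°]: -40.00°.
Δφ = 66.41 − -10.29 = 76.70°.
a = sin²(Δφ/2) + cos φ₁ · cos φ₂ · sin²(Δλ/2) = 0.431035.
c = 2·atan2(√a, √(1−a)) = 1.43243 rad → d = 6371·c ≈ 9125.99 km ≈ 4927.64 nmi.

4928 nmi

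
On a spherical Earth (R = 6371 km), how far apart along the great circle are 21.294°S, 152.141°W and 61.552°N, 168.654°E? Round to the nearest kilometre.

9851 km

Δλ = 168.654 − -152.141 = 320.795°; wrapped into (−180°, 180°]: -39.205°.
Δφ = 61.552 − -21.294 = 82.846°.
a = sin²(Δφ/2) + cos φ₁ · cos φ₂ · sin²(Δλ/2) = 0.487688.
c = 2·atan2(√a, √(1−a)) = 1.54617 rad → d = 6371·c ≈ 9850.65 km.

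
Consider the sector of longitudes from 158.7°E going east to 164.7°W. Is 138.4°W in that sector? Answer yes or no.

No

Band width going east from +158.7° to -164.7°: ((-164.7 − 158.7) mod 360) = 36.6°.
Offset of -138.4° east of the west edge: ((-138.4 − 158.7) mod 360) = 62.9°.
62.9° > 36.6° ⇒ outside.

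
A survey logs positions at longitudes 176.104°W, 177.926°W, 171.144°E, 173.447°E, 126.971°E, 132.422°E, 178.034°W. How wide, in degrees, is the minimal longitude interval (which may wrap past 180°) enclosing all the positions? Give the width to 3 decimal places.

56.925°

Sort the longitudes: -178.034°, -177.926°, -176.104°, +126.971°, +132.422°, +171.144°, +173.447°.
Eastward gaps between consecutive values (wrapping around): 0.108°, 1.822°, 303.075°, 5.451°, 38.722°, 2.303°, 8.519°.
Largest gap = 303.075° ⇒ minimal covering band is its complement: 360° − 303.075° = 56.925°.
Band runs from +126.971° eastward to -176.104°, crossing the antimeridian.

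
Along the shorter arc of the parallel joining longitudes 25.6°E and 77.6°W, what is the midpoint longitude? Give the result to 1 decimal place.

26.0°W

Signed shortest Δλ from +25.6° to -77.6° is -103.2°.
Midpoint longitude = +25.6° + (-103.2°)/2 = +25.6° − 51.6° = -26.0°.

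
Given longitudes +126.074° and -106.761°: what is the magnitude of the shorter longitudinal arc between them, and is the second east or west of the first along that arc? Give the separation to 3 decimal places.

127.165° east

Raw difference: -106.761 − 126.074 = -232.835°.
Normalise into (−180°, 180°]: -232.835° + 360° = 127.165°.
Positive ⇒ the second point lies to the east; separation 127.165°.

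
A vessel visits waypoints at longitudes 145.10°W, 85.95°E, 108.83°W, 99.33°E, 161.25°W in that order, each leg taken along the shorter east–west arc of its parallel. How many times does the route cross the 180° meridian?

Leg 1: -145.10° → +85.95°, shortest Δλ = -128.95° (west) — crosses 180°.
Leg 2: +85.95° → -108.83°, shortest Δλ = 165.22° (east) — crosses 180°.
Leg 3: -108.83° → +99.33°, shortest Δλ = -151.84° (west) — crosses 180°.
Leg 4: +99.33° → -161.25°, shortest Δλ = 99.42° (east) — crosses 180°.
Total crossings: 4.

4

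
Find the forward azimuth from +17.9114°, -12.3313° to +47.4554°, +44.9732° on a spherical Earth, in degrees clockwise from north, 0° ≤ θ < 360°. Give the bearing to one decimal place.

44.0°

Δλ = 44.9732 − -12.3313 = 57.3045°.
θ = atan2( sin Δλ · cos φ₂ , cos φ₁ · sin φ₂ − sin φ₁ · cos φ₂ · cos Δλ )
  = atan2(0.56903, 0.58871) = 44.026° → normalised to [0°, 360°): 44.026°.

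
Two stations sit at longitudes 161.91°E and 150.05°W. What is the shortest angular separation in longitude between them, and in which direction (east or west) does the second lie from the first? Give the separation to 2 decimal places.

48.04° east

Raw difference: -150.05 − 161.91 = -311.96°.
Normalise into (−180°, 180°]: -311.96° + 360° = 48.04°.
Positive ⇒ the second point lies to the east; separation 48.04°.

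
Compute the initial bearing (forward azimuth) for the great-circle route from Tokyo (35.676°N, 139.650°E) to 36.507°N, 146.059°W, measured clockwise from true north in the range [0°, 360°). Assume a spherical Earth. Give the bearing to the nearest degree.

Δλ = -146.059 − 139.650 = -285.709°; wrapped into (−180°, 180°]: 74.291°.
θ = atan2( sin Δλ · cos φ₂ , cos φ₁ · sin φ₂ − sin φ₁ · cos φ₂ · cos Δλ )
  = atan2(0.77376, 0.35635) = 65.272° → normalised to [0°, 360°): 65.272°.

65°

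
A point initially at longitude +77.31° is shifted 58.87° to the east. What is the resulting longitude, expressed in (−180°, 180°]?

+136.18°

Start at +77.31°; shift +58.87° → +136.18°.
+136.18° already lies in (−180°, 180°].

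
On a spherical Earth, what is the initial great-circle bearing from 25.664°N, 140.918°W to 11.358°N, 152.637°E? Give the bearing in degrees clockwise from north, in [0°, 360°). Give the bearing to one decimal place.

270.5°

Δλ = 152.637 − -140.918 = 293.555°; wrapped into (−180°, 180°]: -66.445°.
θ = atan2( sin Δλ · cos φ₂ , cos φ₁ · sin φ₂ − sin φ₁ · cos φ₂ · cos Δλ )
  = atan2(-0.89872, 0.00782) = -89.501° → normalised to [0°, 360°): 270.499°.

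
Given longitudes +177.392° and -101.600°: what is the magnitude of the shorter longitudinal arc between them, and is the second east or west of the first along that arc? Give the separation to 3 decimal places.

Raw difference: -101.600 − 177.392 = -278.992°.
Normalise into (−180°, 180°]: -278.992° + 360° = 81.008°.
Positive ⇒ the second point lies to the east; separation 81.008°.

81.008° east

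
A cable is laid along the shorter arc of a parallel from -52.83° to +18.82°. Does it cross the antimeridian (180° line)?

No

Signed shortest Δλ = ((18.82 − -52.83 + 180) mod 360) − 180 = 71.65°.
Going east by 71.65° from -52.83° reaches +18.82° without touching 180°.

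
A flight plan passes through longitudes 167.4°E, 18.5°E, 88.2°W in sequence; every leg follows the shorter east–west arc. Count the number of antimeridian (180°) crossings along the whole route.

Leg 1: +167.4° → +18.5°, shortest Δλ = -148.9° (west) — does not cross 180°.
Leg 2: +18.5° → -88.2°, shortest Δλ = -106.7° (west) — does not cross 180°.
Total crossings: 0.

0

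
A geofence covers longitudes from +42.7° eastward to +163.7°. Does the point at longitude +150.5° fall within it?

Band width going east from +42.7° to +163.7°: ((163.7 − 42.7) mod 360) = 121.0°.
Offset of +150.5° east of the west edge: ((150.5 − 42.7) mod 360) = 107.8°.
107.8° ≤ 121.0° ⇒ inside.

Yes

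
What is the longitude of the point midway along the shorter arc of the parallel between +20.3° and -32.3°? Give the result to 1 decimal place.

Signed shortest Δλ from +20.3° to -32.3° is -52.6°.
Midpoint longitude = +20.3° + (-52.6°)/2 = +20.3° − 26.3° = -6.0°.

-6.0°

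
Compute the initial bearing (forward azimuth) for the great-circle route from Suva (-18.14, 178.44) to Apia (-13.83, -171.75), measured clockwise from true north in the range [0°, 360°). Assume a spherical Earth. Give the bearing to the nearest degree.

Δλ = -171.75 − 178.44 = -350.19°; wrapped into (−180°, 180°]: 9.81°.
θ = atan2( sin Δλ · cos φ₂ , cos φ₁ · sin φ₂ − sin φ₁ · cos φ₂ · cos Δλ )
  = atan2(0.16544, 0.07073) = 66.852° → normalised to [0°, 360°): 66.852°.

67°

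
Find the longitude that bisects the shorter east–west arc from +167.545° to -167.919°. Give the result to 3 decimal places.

+179.813°

Signed shortest Δλ from +167.545° to -167.919° is +24.536°.
Midpoint longitude = +167.545° + (+24.536°)/2 = +167.545° + 12.268° = +179.813°.
(The naïve average (+167.545 + -167.919)/2 = -0.187° is on the wrong side of the globe.)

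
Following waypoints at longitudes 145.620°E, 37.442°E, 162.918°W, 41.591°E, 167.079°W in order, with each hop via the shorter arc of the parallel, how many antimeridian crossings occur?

3

Leg 1: +145.620° → +37.442°, shortest Δλ = -108.178° (west) — does not cross 180°.
Leg 2: +37.442° → -162.918°, shortest Δλ = 159.64° (east) — crosses 180°.
Leg 3: -162.918° → +41.591°, shortest Δλ = -155.491° (west) — crosses 180°.
Leg 4: +41.591° → -167.079°, shortest Δλ = 151.33° (east) — crosses 180°.
Total crossings: 3.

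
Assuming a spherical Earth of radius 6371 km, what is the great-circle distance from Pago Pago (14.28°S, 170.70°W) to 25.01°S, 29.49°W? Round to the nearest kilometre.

Δλ = -29.49 − -170.70 = 141.21°.
Δφ = -25.01 − -14.28 = -10.73°.
a = sin²(Δφ/2) + cos φ₁ · cos φ₂ · sin²(Δλ/2) = 0.790127.
c = 2·atan2(√a, √(1−a)) = 2.18984 rad → d = 6371·c ≈ 13951.45 km.

13951 km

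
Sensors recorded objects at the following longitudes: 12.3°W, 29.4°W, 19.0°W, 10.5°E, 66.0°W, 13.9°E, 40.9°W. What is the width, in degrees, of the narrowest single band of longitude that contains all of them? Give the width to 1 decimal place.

Sort the longitudes: -66.0°, -40.9°, -29.4°, -19.0°, -12.3°, +10.5°, +13.9°.
Eastward gaps between consecutive values (wrapping around): 25.1°, 11.5°, 10.4°, 6.7°, 22.8°, 3.4°, 280.1°.
Largest gap = 280.1° ⇒ minimal covering band is its complement: 360° − 280.1° = 79.9°.
Band runs from -66.0° eastward to +13.9°.

79.9°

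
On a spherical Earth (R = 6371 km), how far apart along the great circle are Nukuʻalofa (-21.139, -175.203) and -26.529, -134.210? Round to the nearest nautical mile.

Δλ = -134.210 − -175.203 = 40.993°.
Δφ = -26.529 − -21.139 = -5.390°.
a = sin²(Δφ/2) + cos φ₁ · cos φ₂ · sin²(Δλ/2) = 0.104525.
c = 2·atan2(√a, √(1−a)) = 0.65844 rad → d = 6371·c ≈ 4194.90 km ≈ 2265.06 nmi.

2265 nmi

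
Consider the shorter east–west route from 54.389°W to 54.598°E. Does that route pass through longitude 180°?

No

Signed shortest Δλ = ((54.598 − -54.389 + 180) mod 360) − 180 = 108.987°.
Going east by 108.987° from -54.389° reaches +54.598° without touching 180°.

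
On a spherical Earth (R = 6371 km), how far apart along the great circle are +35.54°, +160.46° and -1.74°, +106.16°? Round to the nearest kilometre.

6984 km

Δλ = 106.16 − 160.46 = -54.30°.
Δφ = -1.74 − 35.54 = -37.28°.
a = sin²(Δφ/2) + cos φ₁ · cos φ₂ · sin²(Δλ/2) = 0.271518.
c = 2·atan2(√a, √(1−a)) = 1.09622 rad → d = 6371·c ≈ 6984.00 km.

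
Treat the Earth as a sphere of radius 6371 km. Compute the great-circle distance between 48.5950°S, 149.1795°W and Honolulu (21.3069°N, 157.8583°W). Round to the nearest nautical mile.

4223 nmi

Δλ = -157.8583 − -149.1795 = -8.6788°.
Δφ = 21.3069 − -48.5950 = 69.9019°.
a = sin²(Δφ/2) + cos φ₁ · cos φ₂ · sin²(Δλ/2) = 0.331713.
c = 2·atan2(√a, √(1−a)) = 1.22752 rad → d = 6371·c ≈ 7820.54 km ≈ 4222.75 nmi.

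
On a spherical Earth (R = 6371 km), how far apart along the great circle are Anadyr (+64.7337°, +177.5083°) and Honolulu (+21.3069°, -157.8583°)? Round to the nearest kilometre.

Δλ = -157.8583 − 177.5083 = -335.3666°; wrapped into (−180°, 180°]: 24.6334°.
Δφ = 21.3069 − 64.7337 = -43.4268°.
a = sin²(Δφ/2) + cos φ₁ · cos φ₂ · sin²(Δλ/2) = 0.154968.
c = 2·atan2(√a, √(1−a)) = 0.80922 rad → d = 6371·c ≈ 5155.53 km.

5156 km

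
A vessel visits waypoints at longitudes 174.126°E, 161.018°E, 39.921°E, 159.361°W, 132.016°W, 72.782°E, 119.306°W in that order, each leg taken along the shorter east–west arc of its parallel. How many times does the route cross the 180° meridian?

Leg 1: +174.126° → +161.018°, shortest Δλ = -13.108° (west) — does not cross 180°.
Leg 2: +161.018° → +39.921°, shortest Δλ = -121.097° (west) — does not cross 180°.
Leg 3: +39.921° → -159.361°, shortest Δλ = 160.718° (east) — crosses 180°.
Leg 4: -159.361° → -132.016°, shortest Δλ = 27.345° (east) — does not cross 180°.
Leg 5: -132.016° → +72.782°, shortest Δλ = -155.202° (west) — crosses 180°.
Leg 6: +72.782° → -119.306°, shortest Δλ = 167.912° (east) — crosses 180°.
Total crossings: 3.

3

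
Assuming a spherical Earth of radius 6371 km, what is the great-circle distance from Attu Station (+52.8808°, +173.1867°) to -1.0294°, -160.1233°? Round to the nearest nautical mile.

3503 nmi

Δλ = -160.1233 − 173.1867 = -333.3100°; wrapped into (−180°, 180°]: 26.6900°.
Δφ = -1.0294 − 52.8808 = -53.9102°.
a = sin²(Δφ/2) + cos φ₁ · cos φ₂ · sin²(Δλ/2) = 0.237619.
c = 2·atan2(√a, √(1−a)) = 1.01836 rad → d = 6371·c ≈ 6487.97 km ≈ 3503.23 nmi.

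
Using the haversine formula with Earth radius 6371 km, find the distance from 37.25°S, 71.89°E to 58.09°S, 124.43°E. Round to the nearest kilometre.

4411 km

Δλ = 124.43 − 71.89 = 52.54°.
Δφ = -58.09 − -37.25 = -20.84°.
a = sin²(Δφ/2) + cos φ₁ · cos φ₂ · sin²(Δλ/2) = 0.115136.
c = 2·atan2(√a, √(1−a)) = 0.69238 rad → d = 6371·c ≈ 4411.16 km.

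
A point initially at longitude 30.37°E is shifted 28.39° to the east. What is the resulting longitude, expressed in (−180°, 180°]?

Start at +30.37°; shift +28.39° → +58.76°.
+58.76° already lies in (−180°, 180°].

58.76°E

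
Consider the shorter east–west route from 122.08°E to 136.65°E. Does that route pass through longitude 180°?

Signed shortest Δλ = ((136.65 − 122.08 + 180) mod 360) − 180 = 14.57°.
Going east by 14.57° from +122.08° reaches +136.65° without touching 180°.

No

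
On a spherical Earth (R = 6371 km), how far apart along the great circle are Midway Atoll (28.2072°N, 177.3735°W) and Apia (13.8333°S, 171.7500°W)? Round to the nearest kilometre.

Δλ = -171.7500 − -177.3735 = 5.6235°.
Δφ = -13.8333 − 28.2072 = -42.0405°.
a = sin²(Δφ/2) + cos φ₁ · cos φ₂ · sin²(Δλ/2) = 0.130723.
c = 2·atan2(√a, √(1−a)) = 0.73987 rad → d = 6371·c ≈ 4713.74 km.

4714 km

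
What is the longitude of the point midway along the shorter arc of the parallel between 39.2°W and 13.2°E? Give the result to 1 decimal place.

13.0°W

Signed shortest Δλ from -39.2° to +13.2° is +52.4°.
Midpoint longitude = -39.2° + (+52.4°)/2 = -39.2° + 26.2° = -13.0°.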